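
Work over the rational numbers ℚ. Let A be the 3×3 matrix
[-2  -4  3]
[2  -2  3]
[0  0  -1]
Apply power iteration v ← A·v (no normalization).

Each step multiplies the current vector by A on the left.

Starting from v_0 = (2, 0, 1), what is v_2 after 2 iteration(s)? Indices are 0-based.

v_0 = (2, 0, 1).
v_1 = A·v_0 = (-1, 7, -1).
v_2 = A·v_1 = (-29, -19, 1).

v_2 = (-29, -19, 1)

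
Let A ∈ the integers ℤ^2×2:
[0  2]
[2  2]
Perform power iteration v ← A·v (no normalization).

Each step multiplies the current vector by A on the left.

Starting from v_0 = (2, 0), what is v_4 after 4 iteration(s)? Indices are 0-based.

v_4 = (64, 96)

v_0 = (2, 0).
v_1 = A·v_0 = (0, 4).
v_2 = A·v_1 = (8, 8).
v_3 = A·v_2 = (16, 32).
v_4 = A·v_3 = (64, 96).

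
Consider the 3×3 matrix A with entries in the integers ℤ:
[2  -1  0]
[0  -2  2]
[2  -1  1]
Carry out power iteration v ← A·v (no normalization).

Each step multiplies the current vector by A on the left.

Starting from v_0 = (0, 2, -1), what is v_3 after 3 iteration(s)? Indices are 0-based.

v_3 = (-2, -14, -3)

v_0 = (0, 2, -1).
v_1 = A·v_0 = (-2, -6, -3).
v_2 = A·v_1 = (2, 6, -1).
v_3 = A·v_2 = (-2, -14, -3).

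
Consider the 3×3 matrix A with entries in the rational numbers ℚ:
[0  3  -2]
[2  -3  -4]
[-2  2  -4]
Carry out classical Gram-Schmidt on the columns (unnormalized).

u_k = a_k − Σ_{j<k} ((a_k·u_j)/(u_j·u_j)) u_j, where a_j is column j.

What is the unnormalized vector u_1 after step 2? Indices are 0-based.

Step 1: u_0 = a_0 = (0, 2, -2).
Step 2: u_1 = a_1 − (-5/4)·u_0 = (3, -1/2, -1/2).

u_1 = (3, -1/2, -1/2)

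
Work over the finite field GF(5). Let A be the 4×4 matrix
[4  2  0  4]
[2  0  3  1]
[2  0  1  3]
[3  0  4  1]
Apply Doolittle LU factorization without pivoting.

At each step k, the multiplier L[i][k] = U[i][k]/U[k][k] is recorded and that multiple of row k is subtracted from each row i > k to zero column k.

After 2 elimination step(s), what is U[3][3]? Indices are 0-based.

U[3][3] = 2

[col 0] pivot 4
  R1 -= 3*R0 → (0, 4, 3, 4)  (L[1][0] := 3)
  R2 -= 3*R0 → (0, 4, 1, 1)  (L[2][0] := 3)
  R3 -= 2*R0 → (0, 1, 4, 3)  (L[3][0] := 2)
[col 1] pivot 4
  R2 -= 1*R1 → (0, 0, 3, 2)  (L[2][1] := 1)
  R3 -= 4*R1 → (0, 0, 2, 2)  (L[3][1] := 4)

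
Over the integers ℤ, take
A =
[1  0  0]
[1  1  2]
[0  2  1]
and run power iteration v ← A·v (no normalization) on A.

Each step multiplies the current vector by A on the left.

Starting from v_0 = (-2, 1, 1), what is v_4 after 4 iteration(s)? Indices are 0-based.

v_0 = (-2, 1, 1).
v_1 = A·v_0 = (-2, 1, 3).
v_2 = A·v_1 = (-2, 5, 5).
v_3 = A·v_2 = (-2, 13, 15).
v_4 = A·v_3 = (-2, 41, 41).

v_4 = (-2, 41, 41)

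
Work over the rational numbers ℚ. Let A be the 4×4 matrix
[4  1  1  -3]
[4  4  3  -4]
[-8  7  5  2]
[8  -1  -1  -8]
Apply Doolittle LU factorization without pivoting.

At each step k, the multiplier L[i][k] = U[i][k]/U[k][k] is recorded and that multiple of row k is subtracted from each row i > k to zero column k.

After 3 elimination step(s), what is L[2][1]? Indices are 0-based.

L[2][1] = 3

[col 0] pivot 4
  R1 -= 1*R0 → (0, 3, 2, -1)  (L[1][0] := 1)
  R2 -= -2*R0 → (0, 9, 7, -4)  (L[2][0] := -2)
  R3 -= 2*R0 → (0, -3, -3, -2)  (L[3][0] := 2)
[col 1] pivot 3
  R2 -= 3*R1 → (0, 0, 1, -1)  (L[2][1] := 3)
  R3 -= -1*R1 → (0, 0, -1, -3)  (L[3][1] := -1)
[col 2] pivot 1
  R3 -= -1*R2 → (0, 0, 0, -4)  (L[3][2] := -1)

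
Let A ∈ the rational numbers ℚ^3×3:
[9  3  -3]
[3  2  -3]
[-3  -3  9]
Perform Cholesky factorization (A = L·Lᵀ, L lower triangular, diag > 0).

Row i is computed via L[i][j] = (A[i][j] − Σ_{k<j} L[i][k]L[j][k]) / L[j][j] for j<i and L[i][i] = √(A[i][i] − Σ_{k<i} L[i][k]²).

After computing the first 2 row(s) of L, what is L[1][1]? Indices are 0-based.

Step 1: L[0][0] = √(9) = 3.
  L[1][0] = (3) / L[0][0] = 1.
Step 2: L[1][1] = √(1) = 1.

L[1][1] = 1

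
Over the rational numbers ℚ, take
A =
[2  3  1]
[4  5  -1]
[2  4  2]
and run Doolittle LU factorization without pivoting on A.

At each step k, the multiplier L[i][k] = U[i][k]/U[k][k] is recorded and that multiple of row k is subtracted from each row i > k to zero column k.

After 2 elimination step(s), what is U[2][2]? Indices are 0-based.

U[2][2] = -2

[col 0] pivot 2
  R1 -= 2*R0 → (0, -1, -3)  (L[1][0] := 2)
  R2 -= 1*R0 → (0, 1, 1)  (L[2][0] := 1)
[col 1] pivot -1
  R2 -= -1*R1 → (0, 0, -2)  (L[2][1] := -1)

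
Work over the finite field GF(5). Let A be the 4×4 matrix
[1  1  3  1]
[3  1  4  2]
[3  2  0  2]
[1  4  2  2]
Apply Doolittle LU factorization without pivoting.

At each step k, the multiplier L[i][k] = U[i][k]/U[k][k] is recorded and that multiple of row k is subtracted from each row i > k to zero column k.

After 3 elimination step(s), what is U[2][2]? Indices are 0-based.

[col 0] pivot 1
  R1 -= 3*R0 → (0, 3, 0, 4)  (L[1][0] := 3)
  R2 -= 3*R0 → (0, 4, 1, 4)  (L[2][0] := 3)
  R3 -= 1*R0 → (0, 3, 4, 1)  (L[3][0] := 1)
[col 1] pivot 3
  R2 -= 3*R1 → (0, 0, 1, 2)  (L[2][1] := 3)
  R3 -= 1*R1 → (0, 0, 4, 2)  (L[3][1] := 1)
[col 2] pivot 1
  R3 -= 4*R2 → (0, 0, 0, 4)  (L[3][2] := 4)

U[2][2] = 1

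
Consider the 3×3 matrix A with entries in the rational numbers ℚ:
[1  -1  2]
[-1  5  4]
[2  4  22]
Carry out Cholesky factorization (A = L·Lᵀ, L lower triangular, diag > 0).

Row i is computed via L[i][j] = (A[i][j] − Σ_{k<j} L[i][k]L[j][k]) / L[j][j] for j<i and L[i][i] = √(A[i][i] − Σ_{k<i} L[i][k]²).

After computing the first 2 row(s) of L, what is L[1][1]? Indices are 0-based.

L[1][1] = 2

Step 1: L[0][0] = √(1) = 1.
  L[1][0] = (-1) / L[0][0] = -1.
Step 2: L[1][1] = √(4) = 2.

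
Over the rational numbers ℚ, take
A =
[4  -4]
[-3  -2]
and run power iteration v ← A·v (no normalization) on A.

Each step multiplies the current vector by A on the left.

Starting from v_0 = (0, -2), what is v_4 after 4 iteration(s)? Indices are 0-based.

v_0 = (0, -2).
v_1 = A·v_0 = (8, 4).
v_2 = A·v_1 = (16, -32).
v_3 = A·v_2 = (192, 16).
v_4 = A·v_3 = (704, -608).

v_4 = (704, -608)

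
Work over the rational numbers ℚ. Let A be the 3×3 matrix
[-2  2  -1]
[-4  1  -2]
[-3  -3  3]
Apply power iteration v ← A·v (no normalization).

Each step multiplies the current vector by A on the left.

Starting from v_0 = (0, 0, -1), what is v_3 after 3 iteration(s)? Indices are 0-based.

v_0 = (0, 0, -1).
v_1 = A·v_0 = (1, 2, -3).
v_2 = A·v_1 = (5, 4, -18).
v_3 = A·v_2 = (16, 20, -81).

v_3 = (16, 20, -81)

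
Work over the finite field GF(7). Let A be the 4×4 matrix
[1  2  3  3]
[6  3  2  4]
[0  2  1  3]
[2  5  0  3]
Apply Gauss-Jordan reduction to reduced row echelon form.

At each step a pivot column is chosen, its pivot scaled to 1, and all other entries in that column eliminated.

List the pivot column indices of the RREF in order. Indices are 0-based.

pivot columns: 0, 1, 2, 3

pivot(0,0)=1: scale R0 → (1, 2, 3, 3)
  clear (1,0): R1 −= (6)R0 → (0, 5, 5, 0)
  clear (3,0): R3 −= (2)R0 → (0, 1, 1, 4)
pivot(1,1)=5: scale R1 → (0, 1, 1, 0)
  clear (0,1): R0 −= (2)R1 → (1, 0, 1, 3)
  clear (2,1): R2 −= (2)R1 → (0, 0, 6, 3)
  clear (3,1): R3 −= (1)R1 → (0, 0, 0, 4)
pivot(2,2)=6: scale R2 → (0, 0, 1, 4)
  clear (0,2): R0 −= (1)R2 → (1, 0, 0, 6)
  clear (1,2): R1 −= (1)R2 → (0, 1, 0, 3)
pivot(3,3)=4: scale R3 → (0, 0, 0, 1)
  clear (0,3): R0 −= (6)R3 → (1, 0, 0, 0)
  clear (1,3): R1 −= (3)R3 → (0, 1, 0, 0)
  clear (2,3): R2 −= (4)R3 → (0, 0, 1, 0)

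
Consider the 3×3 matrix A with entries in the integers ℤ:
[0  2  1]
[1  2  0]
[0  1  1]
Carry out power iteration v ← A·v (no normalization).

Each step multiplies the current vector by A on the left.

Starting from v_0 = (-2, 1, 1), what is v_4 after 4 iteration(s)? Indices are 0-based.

v_4 = (21, 24, 13)

v_0 = (-2, 1, 1).
v_1 = A·v_0 = (3, 0, 2).
v_2 = A·v_1 = (2, 3, 2).
v_3 = A·v_2 = (8, 8, 5).
v_4 = A·v_3 = (21, 24, 13).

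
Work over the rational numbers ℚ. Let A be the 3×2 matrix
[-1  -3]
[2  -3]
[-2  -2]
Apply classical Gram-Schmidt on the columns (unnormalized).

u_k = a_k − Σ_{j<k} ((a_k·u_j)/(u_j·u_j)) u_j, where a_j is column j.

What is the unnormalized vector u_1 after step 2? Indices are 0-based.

u_1 = (-26/9, -29/9, -16/9)

Step 1: u_0 = a_0 = (-1, 2, -2).
Step 2: u_1 = a_1 − (1/9)·u_0 = (-26/9, -29/9, -16/9).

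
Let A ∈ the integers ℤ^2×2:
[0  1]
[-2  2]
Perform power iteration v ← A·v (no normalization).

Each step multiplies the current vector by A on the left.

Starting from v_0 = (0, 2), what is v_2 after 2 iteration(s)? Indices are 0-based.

v_0 = (0, 2).
v_1 = A·v_0 = (2, 4).
v_2 = A·v_1 = (4, 4).

v_2 = (4, 4)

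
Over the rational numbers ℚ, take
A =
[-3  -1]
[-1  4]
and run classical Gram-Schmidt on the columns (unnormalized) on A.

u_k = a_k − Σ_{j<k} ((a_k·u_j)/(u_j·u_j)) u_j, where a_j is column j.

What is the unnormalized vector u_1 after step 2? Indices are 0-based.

u_1 = (-13/10, 39/10)

Step 1: u_0 = a_0 = (-3, -1).
Step 2: u_1 = a_1 − (-1/10)·u_0 = (-13/10, 39/10).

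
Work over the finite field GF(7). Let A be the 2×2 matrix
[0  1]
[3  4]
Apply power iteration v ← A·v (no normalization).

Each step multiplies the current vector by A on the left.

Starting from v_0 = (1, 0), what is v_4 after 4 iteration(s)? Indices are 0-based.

v_4 = (1, 5)

v_0 = (1, 0).
v_1 = A·v_0 = (0, 3).
v_2 = A·v_1 = (3, 5).
v_3 = A·v_2 = (5, 1).
v_4 = A·v_3 = (1, 5).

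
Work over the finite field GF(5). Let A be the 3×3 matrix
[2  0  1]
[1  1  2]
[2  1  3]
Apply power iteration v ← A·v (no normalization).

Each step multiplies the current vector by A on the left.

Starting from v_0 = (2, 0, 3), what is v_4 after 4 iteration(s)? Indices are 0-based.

v_4 = (3, 1, 4)

v_0 = (2, 0, 3).
v_1 = A·v_0 = (2, 3, 3).
v_2 = A·v_1 = (2, 1, 1).
v_3 = A·v_2 = (0, 0, 3).
v_4 = A·v_3 = (3, 1, 4).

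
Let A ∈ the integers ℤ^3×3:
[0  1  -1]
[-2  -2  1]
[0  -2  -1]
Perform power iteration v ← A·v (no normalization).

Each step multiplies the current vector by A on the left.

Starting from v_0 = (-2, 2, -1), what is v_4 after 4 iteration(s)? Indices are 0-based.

v_0 = (-2, 2, -1).
v_1 = A·v_0 = (3, -1, -3).
v_2 = A·v_1 = (2, -7, 5).
v_3 = A·v_2 = (-12, 15, 9).
v_4 = A·v_3 = (6, 3, -39).

v_4 = (6, 3, -39)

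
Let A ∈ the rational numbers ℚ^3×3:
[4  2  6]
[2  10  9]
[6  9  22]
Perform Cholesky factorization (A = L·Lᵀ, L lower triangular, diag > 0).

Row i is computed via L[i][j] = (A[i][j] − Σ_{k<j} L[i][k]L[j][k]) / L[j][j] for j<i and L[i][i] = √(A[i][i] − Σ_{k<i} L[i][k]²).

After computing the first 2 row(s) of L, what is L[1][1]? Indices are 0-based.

L[1][1] = 3

Step 1: L[0][0] = √(4) = 2.
  L[1][0] = (2) / L[0][0] = 1.
Step 2: L[1][1] = √(9) = 3.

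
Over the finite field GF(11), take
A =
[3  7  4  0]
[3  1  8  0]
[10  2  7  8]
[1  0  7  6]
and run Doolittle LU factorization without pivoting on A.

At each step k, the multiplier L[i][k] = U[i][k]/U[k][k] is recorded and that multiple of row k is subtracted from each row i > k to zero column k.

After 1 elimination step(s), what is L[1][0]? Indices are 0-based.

L[1][0] = 1

Step 1: pivot at (0,0) is 3.
  row1 ← row1 − (1)·row0  ⇒  L[1][0]=1, U row1=(0, 5, 4, 0)
  row2 ← row2 − (7)·row0  ⇒  L[2][0]=7, U row2=(0, 8, 1, 8)
  row3 ← row3 − (4)·row0  ⇒  L[3][0]=4, U row3=(0, 5, 2, 6)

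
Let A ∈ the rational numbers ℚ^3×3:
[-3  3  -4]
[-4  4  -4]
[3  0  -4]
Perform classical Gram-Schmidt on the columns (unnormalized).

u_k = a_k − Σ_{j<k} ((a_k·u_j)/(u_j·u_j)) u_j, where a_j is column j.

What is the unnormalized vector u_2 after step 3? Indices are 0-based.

u_2 = (-16/25, 12/25, 0)

Step 1: u_0 = a_0 = (-3, -4, 3).
Step 2: u_1 = a_1 − (-25/34)·u_0 = (27/34, 18/17, 75/34).
Step 3: u_2 = a_2 − (8/17)·u_0 − (-184/75)·u_1 = (-16/25, 12/25, 0).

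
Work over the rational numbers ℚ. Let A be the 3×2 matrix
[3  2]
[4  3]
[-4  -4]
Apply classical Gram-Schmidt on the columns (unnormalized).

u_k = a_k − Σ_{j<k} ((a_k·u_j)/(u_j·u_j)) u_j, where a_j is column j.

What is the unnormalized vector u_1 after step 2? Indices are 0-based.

Step 1: u_0 = a_0 = (3, 4, -4).
Step 2: u_1 = a_1 − (34/41)·u_0 = (-20/41, -13/41, -28/41).

u_1 = (-20/41, -13/41, -28/41)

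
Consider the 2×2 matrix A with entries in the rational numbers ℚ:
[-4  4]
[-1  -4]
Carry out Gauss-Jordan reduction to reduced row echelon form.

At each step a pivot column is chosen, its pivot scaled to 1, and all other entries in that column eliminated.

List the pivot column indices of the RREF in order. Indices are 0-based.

pivot columns: 0, 1

[1] R0 /= -4  ⇒  (1, -1)
     R1 -= -1·R0  ⇒  (0, -5)
[2] R1 /= -5  ⇒  (0, 1)
     R0 -= -1·R1  ⇒  (1, 0)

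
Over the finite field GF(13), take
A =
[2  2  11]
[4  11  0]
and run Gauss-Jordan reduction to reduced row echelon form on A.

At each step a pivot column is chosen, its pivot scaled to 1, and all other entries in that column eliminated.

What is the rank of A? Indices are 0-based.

step 1: normalize row 0 (÷2) = (1, 1, 12)
  row 1: subtract 4×row0 = (0, 7, 4)
step 2: normalize row 1 (÷7) = (0, 1, 8)
  row 0: subtract 1×row1 = (1, 0, 4)

rank = 2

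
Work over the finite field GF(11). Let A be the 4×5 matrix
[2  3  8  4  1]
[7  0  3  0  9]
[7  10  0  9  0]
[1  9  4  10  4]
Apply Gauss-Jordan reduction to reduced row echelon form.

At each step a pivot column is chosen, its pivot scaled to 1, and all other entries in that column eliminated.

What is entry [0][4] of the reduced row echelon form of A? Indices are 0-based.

[1] R0 /= 2  ⇒  (1, 7, 4, 2, 6)
     R1 -= 7·R0  ⇒  (0, 6, 8, 8, 0)
     R2 -= 7·R0  ⇒  (0, 5, 5, 6, 2)
     R3 -= 1·R0  ⇒  (0, 2, 0, 8, 9)
[2] R1 /= 6  ⇒  (0, 1, 5, 5, 0)
     R0 -= 7·R1  ⇒  (1, 0, 2, 0, 6)
     R2 -= 5·R1  ⇒  (0, 0, 2, 3, 2)
     R3 -= 2·R1  ⇒  (0, 0, 1, 9, 9)
[3] R2 /= 2  ⇒  (0, 0, 1, 7, 1)
     R0 -= 2·R2  ⇒  (1, 0, 0, 8, 4)
     R1 -= 5·R2  ⇒  (0, 1, 0, 3, 6)
     R3 -= 1·R2  ⇒  (0, 0, 0, 2, 8)
[4] R3 /= 2  ⇒  (0, 0, 0, 1, 4)
     R0 -= 8·R3  ⇒  (1, 0, 0, 0, 5)
     R1 -= 3·R3  ⇒  (0, 1, 0, 0, 5)
     R2 -= 7·R3  ⇒  (0, 0, 1, 0, 6)

M[0][4] = 5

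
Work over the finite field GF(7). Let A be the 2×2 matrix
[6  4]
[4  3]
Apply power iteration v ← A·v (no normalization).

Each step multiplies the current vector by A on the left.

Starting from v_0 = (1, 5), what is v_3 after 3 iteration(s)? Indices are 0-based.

v_0 = (1, 5).
v_1 = A·v_0 = (5, 5).
v_2 = A·v_1 = (1, 0).
v_3 = A·v_2 = (6, 4).

v_3 = (6, 4)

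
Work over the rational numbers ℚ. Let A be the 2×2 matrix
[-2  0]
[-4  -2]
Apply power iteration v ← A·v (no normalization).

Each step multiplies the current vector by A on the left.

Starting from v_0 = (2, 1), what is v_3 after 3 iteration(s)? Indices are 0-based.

v_0 = (2, 1).
v_1 = A·v_0 = (-4, -10).
v_2 = A·v_1 = (8, 36).
v_3 = A·v_2 = (-16, -104).

v_3 = (-16, -104)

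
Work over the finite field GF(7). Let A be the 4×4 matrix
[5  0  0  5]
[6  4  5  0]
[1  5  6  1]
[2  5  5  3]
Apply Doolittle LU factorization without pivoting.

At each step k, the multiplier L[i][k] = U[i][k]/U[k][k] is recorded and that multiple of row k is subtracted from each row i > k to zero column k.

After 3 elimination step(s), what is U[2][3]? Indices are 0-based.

k=0: U[0][0]=5
  eliminate (1,0): mult=4, new row 1: (0, 4, 5, 1); set L[1][0]=4
  eliminate (2,0): mult=3, new row 2: (0, 5, 6, 0); set L[2][0]=3
  eliminate (3,0): mult=6, new row 3: (0, 5, 5, 1); set L[3][0]=6
k=1: U[1][1]=4
  eliminate (2,1): mult=3, new row 2: (0, 0, 5, 4); set L[2][1]=3
  eliminate (3,1): mult=3, new row 3: (0, 0, 4, 5); set L[3][1]=3
k=2: U[2][2]=5
  eliminate (3,2): mult=5, new row 3: (0, 0, 0, 6); set L[3][2]=5

U[2][3] = 4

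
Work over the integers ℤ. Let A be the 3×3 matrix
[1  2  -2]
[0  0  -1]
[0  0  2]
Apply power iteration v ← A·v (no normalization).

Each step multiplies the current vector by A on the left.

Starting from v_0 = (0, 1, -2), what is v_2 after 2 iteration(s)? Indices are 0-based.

v_0 = (0, 1, -2).
v_1 = A·v_0 = (6, 2, -4).
v_2 = A·v_1 = (18, 4, -8).

v_2 = (18, 4, -8)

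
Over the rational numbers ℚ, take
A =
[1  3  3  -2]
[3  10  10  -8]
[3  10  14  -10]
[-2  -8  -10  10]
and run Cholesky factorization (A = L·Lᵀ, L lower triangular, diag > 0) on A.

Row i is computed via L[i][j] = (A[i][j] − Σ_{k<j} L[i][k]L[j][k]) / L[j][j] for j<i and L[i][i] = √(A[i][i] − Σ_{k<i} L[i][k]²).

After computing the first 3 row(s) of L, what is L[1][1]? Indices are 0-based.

L[1][1] = 1

Step 1: L[0][0] = √(1) = 1.
  L[1][0] = (3) / L[0][0] = 3.
Step 2: L[1][1] = √(1) = 1.
  L[2][0] = (3) / L[0][0] = 3.
  L[2][1] = (1) / L[1][1] = 1.
Step 3: L[2][2] = √(4) = 2.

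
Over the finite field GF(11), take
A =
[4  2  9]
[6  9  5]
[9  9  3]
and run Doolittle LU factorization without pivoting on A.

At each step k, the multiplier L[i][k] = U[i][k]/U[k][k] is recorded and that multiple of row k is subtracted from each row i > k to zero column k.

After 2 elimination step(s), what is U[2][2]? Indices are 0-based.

[col 0] pivot 4
  R1 -= 7*R0 → (0, 6, 8)  (L[1][0] := 7)
  R2 -= 5*R0 → (0, 10, 2)  (L[2][0] := 5)
[col 1] pivot 6
  R2 -= 9*R1 → (0, 0, 7)  (L[2][1] := 9)

U[2][2] = 7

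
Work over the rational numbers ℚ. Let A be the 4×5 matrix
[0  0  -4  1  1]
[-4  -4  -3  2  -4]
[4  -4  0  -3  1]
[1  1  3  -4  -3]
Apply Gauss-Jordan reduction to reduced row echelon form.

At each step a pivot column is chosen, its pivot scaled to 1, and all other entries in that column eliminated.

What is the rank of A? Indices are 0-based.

pivot(0,0): swap R0↔R1
pivot(0,0)=-4: scale R0 → (1, 1, 3/4, -1/2, 1)
  clear (2,0): R2 −= (4)R0 → (0, -8, -3, -1, -3)
  clear (3,0): R3 −= (1)R0 → (0, 0, 9/4, -7/2, -4)
pivot(1,1): swap R1↔R2
pivot(1,1)=-8: scale R1 → (0, 1, 3/8, 1/8, 3/8)
  clear (0,1): R0 −= (1)R1 → (1, 0, 3/8, -5/8, 5/8)
pivot(2,2)=-4: scale R2 → (0, 0, 1, -1/4, -1/4)
  clear (0,2): R0 −= (3/8)R2 → (1, 0, 0, -17/32, 23/32)
  clear (1,2): R1 −= (3/8)R2 → (0, 1, 0, 7/32, 15/32)
  clear (3,2): R3 −= (9/4)R2 → (0, 0, 0, -47/16, -55/16)
pivot(3,3)=-47/16: scale R3 → (0, 0, 0, 1, 55/47)
  clear (0,3): R0 −= (-17/32)R3 → (1, 0, 0, 0, 63/47)
  clear (1,3): R1 −= (7/32)R3 → (0, 1, 0, 0, 10/47)
  clear (2,3): R2 −= (-1/4)R3 → (0, 0, 1, 0, 2/47)

rank = 4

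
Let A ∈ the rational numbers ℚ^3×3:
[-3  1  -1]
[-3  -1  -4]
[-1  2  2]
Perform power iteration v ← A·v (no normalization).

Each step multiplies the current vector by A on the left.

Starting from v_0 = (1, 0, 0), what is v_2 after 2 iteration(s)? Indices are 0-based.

v_0 = (1, 0, 0).
v_1 = A·v_0 = (-3, -3, -1).
v_2 = A·v_1 = (7, 16, -5).

v_2 = (7, 16, -5)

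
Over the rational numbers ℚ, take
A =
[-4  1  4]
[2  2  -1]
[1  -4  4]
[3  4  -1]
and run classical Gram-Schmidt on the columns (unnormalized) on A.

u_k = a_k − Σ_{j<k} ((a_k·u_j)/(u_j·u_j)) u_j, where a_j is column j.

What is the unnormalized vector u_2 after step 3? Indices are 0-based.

Step 1: u_0 = a_0 = (-4, 2, 1, 3).
Step 2: u_1 = a_1 − (4/15)·u_0 = (31/15, 22/15, -64/15, 16/5).
Step 3: u_2 = a_2 − (-17/30)·u_0 − (-202/523)·u_1 = (1324/523, 366/523, 3053/1046, 2025/1046).

u_2 = (1324/523, 366/523, 3053/1046, 2025/1046)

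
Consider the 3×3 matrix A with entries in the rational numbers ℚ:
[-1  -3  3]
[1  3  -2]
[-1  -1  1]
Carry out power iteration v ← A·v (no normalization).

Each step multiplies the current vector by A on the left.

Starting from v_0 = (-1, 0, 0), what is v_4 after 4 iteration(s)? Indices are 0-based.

v_0 = (-1, 0, 0).
v_1 = A·v_0 = (1, -1, 1).
v_2 = A·v_1 = (5, -4, 1).
v_3 = A·v_2 = (10, -9, 0).
v_4 = A·v_3 = (17, -17, -1).

v_4 = (17, -17, -1)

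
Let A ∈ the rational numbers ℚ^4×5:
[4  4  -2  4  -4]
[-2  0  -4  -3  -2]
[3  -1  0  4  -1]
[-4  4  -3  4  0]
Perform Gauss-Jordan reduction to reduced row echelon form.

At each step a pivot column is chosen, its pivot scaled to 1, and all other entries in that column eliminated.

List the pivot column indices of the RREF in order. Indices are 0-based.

pivot columns: 0, 1, 2, 3

pivot(0,0)=4: scale R0 → (1, 1, -1/2, 1, -1)
  clear (1,0): R1 −= (-2)R0 → (0, 2, -5, -1, -4)
  clear (2,0): R2 −= (3)R0 → (0, -4, 3/2, 1, 2)
  clear (3,0): R3 −= (-4)R0 → (0, 8, -5, 8, -4)
pivot(1,1)=2: scale R1 → (0, 1, -5/2, -1/2, -2)
  clear (0,1): R0 −= (1)R1 → (1, 0, 2, 3/2, 1)
  clear (2,1): R2 −= (-4)R1 → (0, 0, -17/2, -1, -6)
  clear (3,1): R3 −= (8)R1 → (0, 0, 15, 12, 12)
pivot(2,2)=-17/2: scale R2 → (0, 0, 1, 2/17, 12/17)
  clear (0,2): R0 −= (2)R2 → (1, 0, 0, 43/34, -7/17)
  clear (1,2): R1 −= (-5/2)R2 → (0, 1, 0, -7/34, -4/17)
  clear (3,2): R3 −= (15)R2 → (0, 0, 0, 174/17, 24/17)
pivot(3,3)=174/17: scale R3 → (0, 0, 0, 1, 4/29)
  clear (0,3): R0 −= (43/34)R3 → (1, 0, 0, 0, -17/29)
  clear (1,3): R1 −= (-7/34)R3 → (0, 1, 0, 0, -6/29)
  clear (2,3): R2 −= (2/17)R3 → (0, 0, 1, 0, 20/29)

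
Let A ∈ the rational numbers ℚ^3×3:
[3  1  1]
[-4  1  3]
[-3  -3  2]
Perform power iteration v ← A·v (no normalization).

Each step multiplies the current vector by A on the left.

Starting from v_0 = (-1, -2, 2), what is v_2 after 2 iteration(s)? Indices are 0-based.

v_0 = (-1, -2, 2).
v_1 = A·v_0 = (-3, 8, 13).
v_2 = A·v_1 = (12, 59, 11).

v_2 = (12, 59, 11)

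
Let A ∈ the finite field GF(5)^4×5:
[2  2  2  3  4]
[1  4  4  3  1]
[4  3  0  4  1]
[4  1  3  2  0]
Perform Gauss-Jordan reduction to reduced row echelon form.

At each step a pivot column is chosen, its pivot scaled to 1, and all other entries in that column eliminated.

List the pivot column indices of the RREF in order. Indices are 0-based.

pivot columns: 0, 1, 2, 3

step 1: normalize row 0 (÷2) = (1, 1, 1, 4, 2)
  row 1: subtract 1×row0 = (0, 3, 3, 4, 4)
  row 2: subtract 4×row0 = (0, 4, 1, 3, 3)
  row 3: subtract 4×row0 = (0, 2, 4, 1, 2)
step 2: normalize row 1 (÷3) = (0, 1, 1, 3, 3)
  row 0: subtract 1×row1 = (1, 0, 0, 1, 4)
  row 2: subtract 4×row1 = (0, 0, 2, 1, 1)
  row 3: subtract 2×row1 = (0, 0, 2, 0, 1)
step 3: normalize row 2 (÷2) = (0, 0, 1, 3, 3)
  row 1: subtract 1×row2 = (0, 1, 0, 0, 0)
  row 3: subtract 2×row2 = (0, 0, 0, 4, 0)
step 4: normalize row 3 (÷4) = (0, 0, 0, 1, 0)
  row 0: subtract 1×row3 = (1, 0, 0, 0, 4)
  row 2: subtract 3×row3 = (0, 0, 1, 0, 3)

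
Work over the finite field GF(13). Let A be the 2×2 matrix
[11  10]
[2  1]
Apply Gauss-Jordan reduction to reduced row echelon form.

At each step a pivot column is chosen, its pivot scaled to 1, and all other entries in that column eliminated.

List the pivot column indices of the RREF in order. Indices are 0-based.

pivot columns: 0, 1

step 1: normalize row 0 (÷11) = (1, 8)
  row 1: subtract 2×row0 = (0, 11)
step 2: normalize row 1 (÷11) = (0, 1)
  row 0: subtract 8×row1 = (1, 0)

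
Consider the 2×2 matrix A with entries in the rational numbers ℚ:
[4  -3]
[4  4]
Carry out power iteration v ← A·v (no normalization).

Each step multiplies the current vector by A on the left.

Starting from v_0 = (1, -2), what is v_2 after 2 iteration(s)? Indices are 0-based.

v_2 = (52, 24)

v_0 = (1, -2).
v_1 = A·v_0 = (10, -4).
v_2 = A·v_1 = (52, 24).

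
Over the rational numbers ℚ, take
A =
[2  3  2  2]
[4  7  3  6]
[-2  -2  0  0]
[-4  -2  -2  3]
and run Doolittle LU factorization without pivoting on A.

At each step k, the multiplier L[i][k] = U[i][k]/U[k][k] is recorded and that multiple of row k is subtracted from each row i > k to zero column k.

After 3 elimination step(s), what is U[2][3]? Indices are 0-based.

Step 1: pivot at (0,0) is 2.
  row1 ← row1 − (2)·row0  ⇒  L[1][0]=2, U row1=(0, 1, -1, 2)
  row2 ← row2 − (-1)·row0  ⇒  L[2][0]=-1, U row2=(0, 1, 2, 2)
  row3 ← row3 − (-2)·row0  ⇒  L[3][0]=-2, U row3=(0, 4, 2, 7)
Step 2: pivot at (1,1) is 1.
  row2 ← row2 − (1)·row1  ⇒  L[2][1]=1, U row2=(0, 0, 3, 0)
  row3 ← row3 − (4)·row1  ⇒  L[3][1]=4, U row3=(0, 0, 6, -1)
Step 3: pivot at (2,2) is 3.
  row3 ← row3 − (2)·row2  ⇒  L[3][2]=2, U row3=(0, 0, 0, -1)

U[2][3] = 0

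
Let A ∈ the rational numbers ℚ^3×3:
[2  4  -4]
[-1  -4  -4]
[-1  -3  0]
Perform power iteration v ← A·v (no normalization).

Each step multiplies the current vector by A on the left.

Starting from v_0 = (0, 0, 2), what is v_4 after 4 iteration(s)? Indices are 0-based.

v_4 = (-800, 1312, 784)

v_0 = (0, 0, 2).
v_1 = A·v_0 = (-8, -8, 0).
v_2 = A·v_1 = (-48, 40, 32).
v_3 = A·v_2 = (-64, -240, -72).
v_4 = A·v_3 = (-800, 1312, 784).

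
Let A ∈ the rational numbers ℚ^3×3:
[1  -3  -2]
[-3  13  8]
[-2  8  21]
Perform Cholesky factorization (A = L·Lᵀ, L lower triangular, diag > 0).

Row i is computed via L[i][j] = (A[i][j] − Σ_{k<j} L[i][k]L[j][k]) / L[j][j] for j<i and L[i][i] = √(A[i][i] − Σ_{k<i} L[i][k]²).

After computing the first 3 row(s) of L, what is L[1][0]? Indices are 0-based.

Step 1: L[0][0] = √(1) = 1.
  L[1][0] = (-3) / L[0][0] = -3.
Step 2: L[1][1] = √(4) = 2.
  L[2][0] = (-2) / L[0][0] = -2.
  L[2][1] = (2) / L[1][1] = 1.
Step 3: L[2][2] = √(16) = 4.

L[1][0] = -3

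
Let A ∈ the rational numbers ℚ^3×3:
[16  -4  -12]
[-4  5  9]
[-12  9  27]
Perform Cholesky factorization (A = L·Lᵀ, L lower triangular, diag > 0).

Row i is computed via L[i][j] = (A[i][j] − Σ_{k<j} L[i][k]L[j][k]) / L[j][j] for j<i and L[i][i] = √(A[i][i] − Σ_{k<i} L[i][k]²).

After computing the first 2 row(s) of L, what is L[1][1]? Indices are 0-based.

L[1][1] = 2

Step 1: L[0][0] = √(16) = 4.
  L[1][0] = (-4) / L[0][0] = -1.
Step 2: L[1][1] = √(4) = 2.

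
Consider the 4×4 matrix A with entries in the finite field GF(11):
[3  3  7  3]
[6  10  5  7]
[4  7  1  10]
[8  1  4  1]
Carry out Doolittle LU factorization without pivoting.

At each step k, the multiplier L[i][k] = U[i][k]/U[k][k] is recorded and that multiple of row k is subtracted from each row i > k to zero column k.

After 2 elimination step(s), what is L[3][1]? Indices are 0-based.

Step 1: pivot at (0,0) is 3.
  row1 ← row1 − (2)·row0  ⇒  L[1][0]=2, U row1=(0, 4, 2, 1)
  row2 ← row2 − (5)·row0  ⇒  L[2][0]=5, U row2=(0, 3, 10, 6)
  row3 ← row3 − (10)·row0  ⇒  L[3][0]=10, U row3=(0, 4, 0, 4)
Step 2: pivot at (1,1) is 4.
  row2 ← row2 − (9)·row1  ⇒  L[2][1]=9, U row2=(0, 0, 3, 8)
  row3 ← row3 − (1)·row1  ⇒  L[3][1]=1, U row3=(0, 0, 9, 3)

L[3][1] = 1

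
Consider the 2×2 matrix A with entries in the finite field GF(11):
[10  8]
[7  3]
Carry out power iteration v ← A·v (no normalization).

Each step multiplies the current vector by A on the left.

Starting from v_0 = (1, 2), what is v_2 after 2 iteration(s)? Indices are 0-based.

v_0 = (1, 2).
v_1 = A·v_0 = (4, 2).
v_2 = A·v_1 = (1, 1).

v_2 = (1, 1)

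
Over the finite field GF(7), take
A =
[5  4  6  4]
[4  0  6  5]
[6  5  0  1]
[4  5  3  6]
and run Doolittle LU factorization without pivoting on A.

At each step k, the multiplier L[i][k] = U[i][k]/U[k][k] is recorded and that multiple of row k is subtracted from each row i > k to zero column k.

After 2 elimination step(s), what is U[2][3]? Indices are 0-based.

k=0: U[0][0]=5
  eliminate (1,0): mult=5, new row 1: (0, 1, 4, 6); set L[1][0]=5
  eliminate (2,0): mult=4, new row 2: (0, 3, 4, 6); set L[2][0]=4
  eliminate (3,0): mult=5, new row 3: (0, 6, 1, 0); set L[3][0]=5
k=1: U[1][1]=1
  eliminate (2,1): mult=3, new row 2: (0, 0, 6, 2); set L[2][1]=3
  eliminate (3,1): mult=6, new row 3: (0, 0, 5, 6); set L[3][1]=6

U[2][3] = 2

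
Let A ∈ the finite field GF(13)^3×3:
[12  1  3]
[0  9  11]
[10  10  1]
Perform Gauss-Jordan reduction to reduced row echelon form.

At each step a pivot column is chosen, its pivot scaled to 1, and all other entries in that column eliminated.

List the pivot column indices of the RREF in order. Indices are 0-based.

[1] R0 /= 12  ⇒  (1, 12, 10)
     R2 -= 10·R0  ⇒  (0, 7, 5)
[2] R1 /= 9  ⇒  (0, 1, 7)
     R0 -= 12·R1  ⇒  (1, 0, 4)
     R2 -= 7·R1  ⇒  (0, 0, 8)
[3] R2 /= 8  ⇒  (0, 0, 1)
     R0 -= 4·R2  ⇒  (1, 0, 0)
     R1 -= 7·R2  ⇒  (0, 1, 0)

pivot columns: 0, 1, 2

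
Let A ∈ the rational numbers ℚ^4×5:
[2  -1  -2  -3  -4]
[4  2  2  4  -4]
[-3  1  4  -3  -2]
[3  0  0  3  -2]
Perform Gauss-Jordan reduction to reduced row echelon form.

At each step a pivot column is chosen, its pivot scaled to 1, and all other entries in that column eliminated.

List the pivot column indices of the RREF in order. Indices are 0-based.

[1] R0 /= 2  ⇒  (1, -1/2, -1, -3/2, -2)
     R1 -= 4·R0  ⇒  (0, 4, 6, 10, 4)
     R2 -= -3·R0  ⇒  (0, -1/2, 1, -15/2, -8)
     R3 -= 3·R0  ⇒  (0, 3/2, 3, 15/2, 4)
[2] R1 /= 4  ⇒  (0, 1, 3/2, 5/2, 1)
     R0 -= -1/2·R1  ⇒  (1, 0, -1/4, -1/4, -3/2)
     R2 -= -1/2·R1  ⇒  (0, 0, 7/4, -25/4, -15/2)
     R3 -= 3/2·R1  ⇒  (0, 0, 3/4, 15/4, 5/2)
[3] R2 /= 7/4  ⇒  (0, 0, 1, -25/7, -30/7)
     R0 -= -1/4·R2  ⇒  (1, 0, 0, -8/7, -18/7)
     R1 -= 3/2·R2  ⇒  (0, 1, 0, 55/7, 52/7)
     R3 -= 3/4·R2  ⇒  (0, 0, 0, 45/7, 40/7)
[4] R3 /= 45/7  ⇒  (0, 0, 0, 1, 8/9)
     R0 -= -8/7·R3  ⇒  (1, 0, 0, 0, -14/9)
     R1 -= 55/7·R3  ⇒  (0, 1, 0, 0, 4/9)
     R2 -= -25/7·R3  ⇒  (0, 0, 1, 0, -10/9)

pivot columns: 0, 1, 2, 3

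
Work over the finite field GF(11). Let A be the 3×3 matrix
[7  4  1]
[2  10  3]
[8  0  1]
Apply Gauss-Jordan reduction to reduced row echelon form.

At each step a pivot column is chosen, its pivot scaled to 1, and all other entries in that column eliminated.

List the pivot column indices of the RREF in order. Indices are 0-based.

pivot columns: 0, 1, 2

pivot(0,0)=7: scale R0 → (1, 10, 8)
  clear (1,0): R1 −= (2)R0 → (0, 1, 9)
  clear (2,0): R2 −= (8)R0 → (0, 8, 3)
pivot(1,1)=1: scale R1 → (0, 1, 9)
  clear (0,1): R0 −= (10)R1 → (1, 0, 6)
  clear (2,1): R2 −= (8)R1 → (0, 0, 8)
pivot(2,2)=8: scale R2 → (0, 0, 1)
  clear (0,2): R0 −= (6)R2 → (1, 0, 0)
  clear (1,2): R1 −= (9)R2 → (0, 1, 0)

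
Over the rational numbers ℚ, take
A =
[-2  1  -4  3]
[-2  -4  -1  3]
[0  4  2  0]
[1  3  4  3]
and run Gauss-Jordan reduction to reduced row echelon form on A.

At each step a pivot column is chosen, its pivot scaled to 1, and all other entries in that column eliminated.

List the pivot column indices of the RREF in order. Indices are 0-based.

pivot(0,0)=-2: scale R0 → (1, -1/2, 2, -3/2)
  clear (1,0): R1 −= (-2)R0 → (0, -5, 3, 0)
  clear (3,0): R3 −= (1)R0 → (0, 7/2, 2, 9/2)
pivot(1,1)=-5: scale R1 → (0, 1, -3/5, 0)
  clear (0,1): R0 −= (-1/2)R1 → (1, 0, 17/10, -3/2)
  clear (2,1): R2 −= (4)R1 → (0, 0, 22/5, 0)
  clear (3,1): R3 −= (7/2)R1 → (0, 0, 41/10, 9/2)
pivot(2,2)=22/5: scale R2 → (0, 0, 1, 0)
  clear (0,2): R0 −= (17/10)R2 → (1, 0, 0, -3/2)
  clear (1,2): R1 −= (-3/5)R2 → (0, 1, 0, 0)
  clear (3,2): R3 −= (41/10)R2 → (0, 0, 0, 9/2)
pivot(3,3)=9/2: scale R3 → (0, 0, 0, 1)
  clear (0,3): R0 −= (-3/2)R3 → (1, 0, 0, 0)

pivot columns: 0, 1, 2, 3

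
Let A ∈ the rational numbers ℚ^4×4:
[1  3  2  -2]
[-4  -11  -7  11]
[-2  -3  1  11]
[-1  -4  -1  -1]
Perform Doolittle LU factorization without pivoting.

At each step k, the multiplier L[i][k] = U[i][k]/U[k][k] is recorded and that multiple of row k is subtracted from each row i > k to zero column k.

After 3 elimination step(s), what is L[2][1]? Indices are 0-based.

Step 1: pivot at (0,0) is 1.
  row1 ← row1 − (-4)·row0  ⇒  L[1][0]=-4, U row1=(0, 1, 1, 3)
  row2 ← row2 − (-2)·row0  ⇒  L[2][0]=-2, U row2=(0, 3, 5, 7)
  row3 ← row3 − (-1)·row0  ⇒  L[3][0]=-1, U row3=(0, -1, 1, -3)
Step 2: pivot at (1,1) is 1.
  row2 ← row2 − (3)·row1  ⇒  L[2][1]=3, U row2=(0, 0, 2, -2)
  row3 ← row3 − (-1)·row1  ⇒  L[3][1]=-1, U row3=(0, 0, 2, 0)
Step 3: pivot at (2,2) is 2.
  row3 ← row3 − (1)·row2  ⇒  L[3][2]=1, U row3=(0, 0, 0, 2)

L[2][1] = 3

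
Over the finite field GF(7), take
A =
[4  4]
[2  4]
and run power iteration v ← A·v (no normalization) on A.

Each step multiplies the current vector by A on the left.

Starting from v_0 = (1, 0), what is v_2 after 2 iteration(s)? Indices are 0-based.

v_0 = (1, 0).
v_1 = A·v_0 = (4, 2).
v_2 = A·v_1 = (3, 2).

v_2 = (3, 2)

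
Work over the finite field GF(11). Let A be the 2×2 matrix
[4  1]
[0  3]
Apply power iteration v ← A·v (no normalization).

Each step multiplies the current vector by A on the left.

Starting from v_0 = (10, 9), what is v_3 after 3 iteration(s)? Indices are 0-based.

v_0 = (10, 9).
v_1 = A·v_0 = (5, 5).
v_2 = A·v_1 = (3, 4).
v_3 = A·v_2 = (5, 1).

v_3 = (5, 1)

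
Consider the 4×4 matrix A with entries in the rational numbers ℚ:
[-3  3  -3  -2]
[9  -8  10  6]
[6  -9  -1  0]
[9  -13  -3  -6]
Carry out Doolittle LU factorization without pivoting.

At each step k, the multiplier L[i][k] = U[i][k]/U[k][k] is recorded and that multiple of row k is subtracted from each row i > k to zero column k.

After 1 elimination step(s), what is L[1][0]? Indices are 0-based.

k=0: U[0][0]=-3
  eliminate (1,0): mult=-3, new row 1: (0, 1, 1, 0); set L[1][0]=-3
  eliminate (2,0): mult=-2, new row 2: (0, -3, -7, -4); set L[2][0]=-2
  eliminate (3,0): mult=-3, new row 3: (0, -4, -12, -12); set L[3][0]=-3

L[1][0] = -3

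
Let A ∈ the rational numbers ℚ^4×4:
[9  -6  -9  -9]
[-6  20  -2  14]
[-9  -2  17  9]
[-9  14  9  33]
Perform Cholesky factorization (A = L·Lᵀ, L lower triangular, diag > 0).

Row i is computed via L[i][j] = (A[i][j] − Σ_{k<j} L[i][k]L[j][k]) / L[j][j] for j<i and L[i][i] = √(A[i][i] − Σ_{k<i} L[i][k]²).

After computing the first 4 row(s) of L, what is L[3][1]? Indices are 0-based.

Step 1: L[0][0] = √(9) = 3.
  L[1][0] = (-6) / L[0][0] = -2.
Step 2: L[1][1] = √(16) = 4.
  L[2][0] = (-9) / L[0][0] = -3.
  L[2][1] = (-8) / L[1][1] = -2.
Step 3: L[2][2] = √(4) = 2.
  L[3][0] = (-9) / L[0][0] = -3.
  L[3][1] = (8) / L[1][1] = 2.
  L[3][2] = (4) / L[2][2] = 2.
Step 4: L[3][3] = √(16) = 4.

L[3][1] = 2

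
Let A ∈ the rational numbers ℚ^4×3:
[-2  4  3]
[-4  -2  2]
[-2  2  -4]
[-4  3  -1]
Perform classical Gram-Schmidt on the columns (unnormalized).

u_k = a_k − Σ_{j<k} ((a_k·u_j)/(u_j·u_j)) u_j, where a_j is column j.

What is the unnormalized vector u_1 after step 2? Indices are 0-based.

Step 1: u_0 = a_0 = (-2, -4, -2, -4).
Step 2: u_1 = a_1 − (-2/5)·u_0 = (16/5, -18/5, 6/5, 7/5).

u_1 = (16/5, -18/5, 6/5, 7/5)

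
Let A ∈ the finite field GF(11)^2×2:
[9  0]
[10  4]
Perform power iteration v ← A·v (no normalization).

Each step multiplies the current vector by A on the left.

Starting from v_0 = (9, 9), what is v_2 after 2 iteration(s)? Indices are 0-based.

v_0 = (9, 9).
v_1 = A·v_0 = (4, 5).
v_2 = A·v_1 = (3, 5).

v_2 = (3, 5)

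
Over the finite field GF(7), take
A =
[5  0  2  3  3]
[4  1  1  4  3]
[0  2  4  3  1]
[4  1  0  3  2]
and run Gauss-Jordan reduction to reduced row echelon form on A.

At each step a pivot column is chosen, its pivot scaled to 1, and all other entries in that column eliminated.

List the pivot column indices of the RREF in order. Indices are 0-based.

pivot columns: 0, 1, 2, 3

step 1: normalize row 0 (÷5) = (1, 0, 6, 2, 2)
  row 1: subtract 4×row0 = (0, 1, 5, 3, 2)
  row 3: subtract 4×row0 = (0, 1, 4, 2, 1)
step 2: normalize row 1 (÷1) = (0, 1, 5, 3, 2)
  row 2: subtract 2×row1 = (0, 0, 1, 4, 4)
  row 3: subtract 1×row1 = (0, 0, 6, 6, 6)
step 3: normalize row 2 (÷1) = (0, 0, 1, 4, 4)
  row 0: subtract 6×row2 = (1, 0, 0, 6, 6)
  row 1: subtract 5×row2 = (0, 1, 0, 4, 3)
  row 3: subtract 6×row2 = (0, 0, 0, 3, 3)
step 4: normalize row 3 (÷3) = (0, 0, 0, 1, 1)
  row 0: subtract 6×row3 = (1, 0, 0, 0, 0)
  row 1: subtract 4×row3 = (0, 1, 0, 0, 6)
  row 2: subtract 4×row3 = (0, 0, 1, 0, 0)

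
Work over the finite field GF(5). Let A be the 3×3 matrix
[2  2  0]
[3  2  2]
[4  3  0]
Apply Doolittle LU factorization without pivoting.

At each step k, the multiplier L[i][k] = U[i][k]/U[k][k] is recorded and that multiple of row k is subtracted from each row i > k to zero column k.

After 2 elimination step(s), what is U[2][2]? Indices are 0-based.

U[2][2] = 3

k=0: U[0][0]=2
  eliminate (1,0): mult=4, new row 1: (0, 4, 2); set L[1][0]=4
  eliminate (2,0): mult=2, new row 2: (0, 4, 0); set L[2][0]=2
k=1: U[1][1]=4
  eliminate (2,1): mult=1, new row 2: (0, 0, 3); set L[2][1]=1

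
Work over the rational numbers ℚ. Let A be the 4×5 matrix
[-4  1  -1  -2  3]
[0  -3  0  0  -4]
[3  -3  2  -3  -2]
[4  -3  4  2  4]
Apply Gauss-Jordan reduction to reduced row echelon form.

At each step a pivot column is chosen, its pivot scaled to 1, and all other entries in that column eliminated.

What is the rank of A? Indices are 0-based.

pivot(0,0)=-4: scale R0 → (1, -1/4, 1/4, 1/2, -3/4)
  clear (2,0): R2 −= (3)R0 → (0, -9/4, 5/4, -9/2, 1/4)
  clear (3,0): R3 −= (4)R0 → (0, -2, 3, 0, 7)
pivot(1,1)=-3: scale R1 → (0, 1, 0, 0, 4/3)
  clear (0,1): R0 −= (-1/4)R1 → (1, 0, 1/4, 1/2, -5/12)
  clear (2,1): R2 −= (-9/4)R1 → (0, 0, 5/4, -9/2, 13/4)
  clear (3,1): R3 −= (-2)R1 → (0, 0, 3, 0, 29/3)
pivot(2,2)=5/4: scale R2 → (0, 0, 1, -18/5, 13/5)
  clear (0,2): R0 −= (1/4)R2 → (1, 0, 0, 7/5, -16/15)
  clear (3,2): R3 −= (3)R2 → (0, 0, 0, 54/5, 28/15)
pivot(3,3)=54/5: scale R3 → (0, 0, 0, 1, 14/81)
  clear (0,3): R0 −= (7/5)R3 → (1, 0, 0, 0, -106/81)
  clear (2,3): R2 −= (-18/5)R3 → (0, 0, 1, 0, 29/9)

rank = 4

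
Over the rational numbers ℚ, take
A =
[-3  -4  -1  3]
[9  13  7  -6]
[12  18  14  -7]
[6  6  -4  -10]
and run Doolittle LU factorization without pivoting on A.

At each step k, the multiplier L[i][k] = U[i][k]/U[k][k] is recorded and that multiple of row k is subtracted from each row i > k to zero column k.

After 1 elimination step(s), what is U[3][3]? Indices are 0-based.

U[3][3] = -4

k=0: U[0][0]=-3
  eliminate (1,0): mult=-3, new row 1: (0, 1, 4, 3); set L[1][0]=-3
  eliminate (2,0): mult=-4, new row 2: (0, 2, 10, 5); set L[2][0]=-4
  eliminate (3,0): mult=-2, new row 3: (0, -2, -6, -4); set L[3][0]=-2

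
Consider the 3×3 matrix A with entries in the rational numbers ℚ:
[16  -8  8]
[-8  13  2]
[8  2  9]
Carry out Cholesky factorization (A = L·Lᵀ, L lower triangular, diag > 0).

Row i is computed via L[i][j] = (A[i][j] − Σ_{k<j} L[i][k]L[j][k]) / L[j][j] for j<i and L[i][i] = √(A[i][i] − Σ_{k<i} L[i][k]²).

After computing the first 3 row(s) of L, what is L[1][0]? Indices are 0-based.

Step 1: L[0][0] = √(16) = 4.
  L[1][0] = (-8) / L[0][0] = -2.
Step 2: L[1][1] = √(9) = 3.
  L[2][0] = (8) / L[0][0] = 2.
  L[2][1] = (6) / L[1][1] = 2.
Step 3: L[2][2] = √(1) = 1.

L[1][0] = -2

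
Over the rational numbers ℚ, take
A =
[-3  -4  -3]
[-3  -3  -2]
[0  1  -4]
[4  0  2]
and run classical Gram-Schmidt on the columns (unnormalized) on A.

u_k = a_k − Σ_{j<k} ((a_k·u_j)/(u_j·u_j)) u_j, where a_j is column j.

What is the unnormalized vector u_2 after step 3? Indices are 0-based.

u_2 = (-445/443, 5/443, -1765/443, -330/443)

Step 1: u_0 = a_0 = (-3, -3, 0, 4).
Step 2: u_1 = a_1 − (21/34)·u_0 = (-73/34, -39/34, 1, -42/17).
Step 3: u_2 = a_2 − (23/34)·u_0 − (-7/443)·u_1 = (-445/443, 5/443, -1765/443, -330/443).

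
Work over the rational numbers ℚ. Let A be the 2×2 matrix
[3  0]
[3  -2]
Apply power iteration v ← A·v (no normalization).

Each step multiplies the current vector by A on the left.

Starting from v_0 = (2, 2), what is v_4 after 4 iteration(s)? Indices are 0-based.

v_4 = (162, 110)

v_0 = (2, 2).
v_1 = A·v_0 = (6, 2).
v_2 = A·v_1 = (18, 14).
v_3 = A·v_2 = (54, 26).
v_4 = A·v_3 = (162, 110).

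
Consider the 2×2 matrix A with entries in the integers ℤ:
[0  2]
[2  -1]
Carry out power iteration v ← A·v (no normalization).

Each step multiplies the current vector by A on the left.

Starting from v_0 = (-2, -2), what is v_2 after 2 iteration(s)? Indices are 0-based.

v_2 = (-4, -6)

v_0 = (-2, -2).
v_1 = A·v_0 = (-4, -2).
v_2 = A·v_1 = (-4, -6).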